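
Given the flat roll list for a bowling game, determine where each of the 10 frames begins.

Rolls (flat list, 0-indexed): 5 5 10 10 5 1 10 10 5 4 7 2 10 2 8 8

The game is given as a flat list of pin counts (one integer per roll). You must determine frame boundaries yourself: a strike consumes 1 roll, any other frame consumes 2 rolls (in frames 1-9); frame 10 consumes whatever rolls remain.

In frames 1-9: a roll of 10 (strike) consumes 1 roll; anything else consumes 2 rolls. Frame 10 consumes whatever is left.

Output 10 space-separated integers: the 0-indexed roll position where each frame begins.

Frame 1 starts at roll index 0: rolls=5,5 (sum=10), consumes 2 rolls
Frame 2 starts at roll index 2: roll=10 (strike), consumes 1 roll
Frame 3 starts at roll index 3: roll=10 (strike), consumes 1 roll
Frame 4 starts at roll index 4: rolls=5,1 (sum=6), consumes 2 rolls
Frame 5 starts at roll index 6: roll=10 (strike), consumes 1 roll
Frame 6 starts at roll index 7: roll=10 (strike), consumes 1 roll
Frame 7 starts at roll index 8: rolls=5,4 (sum=9), consumes 2 rolls
Frame 8 starts at roll index 10: rolls=7,2 (sum=9), consumes 2 rolls
Frame 9 starts at roll index 12: roll=10 (strike), consumes 1 roll
Frame 10 starts at roll index 13: 3 remaining rolls

Answer: 0 2 3 4 6 7 8 10 12 13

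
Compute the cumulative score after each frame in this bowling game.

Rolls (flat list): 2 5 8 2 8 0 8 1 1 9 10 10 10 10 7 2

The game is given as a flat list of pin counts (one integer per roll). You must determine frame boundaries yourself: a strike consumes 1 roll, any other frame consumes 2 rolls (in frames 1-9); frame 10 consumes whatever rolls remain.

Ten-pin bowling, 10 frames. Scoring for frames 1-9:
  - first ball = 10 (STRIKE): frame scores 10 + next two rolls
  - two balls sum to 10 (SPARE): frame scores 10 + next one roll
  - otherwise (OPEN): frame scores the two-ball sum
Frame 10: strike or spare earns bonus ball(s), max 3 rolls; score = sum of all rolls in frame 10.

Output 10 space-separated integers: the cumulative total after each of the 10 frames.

Answer: 7 25 33 42 62 92 122 149 168 177

Derivation:
Frame 1: OPEN (2+5=7). Cumulative: 7
Frame 2: SPARE (8+2=10). 10 + next roll (8) = 18. Cumulative: 25
Frame 3: OPEN (8+0=8). Cumulative: 33
Frame 4: OPEN (8+1=9). Cumulative: 42
Frame 5: SPARE (1+9=10). 10 + next roll (10) = 20. Cumulative: 62
Frame 6: STRIKE. 10 + next two rolls (10+10) = 30. Cumulative: 92
Frame 7: STRIKE. 10 + next two rolls (10+10) = 30. Cumulative: 122
Frame 8: STRIKE. 10 + next two rolls (10+7) = 27. Cumulative: 149
Frame 9: STRIKE. 10 + next two rolls (7+2) = 19. Cumulative: 168
Frame 10: OPEN. Sum of all frame-10 rolls (7+2) = 9. Cumulative: 177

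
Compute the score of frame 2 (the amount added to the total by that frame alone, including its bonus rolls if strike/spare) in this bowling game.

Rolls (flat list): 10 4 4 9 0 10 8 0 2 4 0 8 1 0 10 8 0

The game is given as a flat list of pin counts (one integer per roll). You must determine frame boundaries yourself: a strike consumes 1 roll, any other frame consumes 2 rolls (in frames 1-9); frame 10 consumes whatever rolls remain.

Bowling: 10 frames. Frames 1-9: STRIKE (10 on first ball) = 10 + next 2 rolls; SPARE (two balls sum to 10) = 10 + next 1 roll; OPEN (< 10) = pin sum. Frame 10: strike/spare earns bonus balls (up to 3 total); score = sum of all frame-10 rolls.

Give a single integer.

Frame 1: STRIKE. 10 + next two rolls (4+4) = 18. Cumulative: 18
Frame 2: OPEN (4+4=8). Cumulative: 26
Frame 3: OPEN (9+0=9). Cumulative: 35
Frame 4: STRIKE. 10 + next two rolls (8+0) = 18. Cumulative: 53

Answer: 8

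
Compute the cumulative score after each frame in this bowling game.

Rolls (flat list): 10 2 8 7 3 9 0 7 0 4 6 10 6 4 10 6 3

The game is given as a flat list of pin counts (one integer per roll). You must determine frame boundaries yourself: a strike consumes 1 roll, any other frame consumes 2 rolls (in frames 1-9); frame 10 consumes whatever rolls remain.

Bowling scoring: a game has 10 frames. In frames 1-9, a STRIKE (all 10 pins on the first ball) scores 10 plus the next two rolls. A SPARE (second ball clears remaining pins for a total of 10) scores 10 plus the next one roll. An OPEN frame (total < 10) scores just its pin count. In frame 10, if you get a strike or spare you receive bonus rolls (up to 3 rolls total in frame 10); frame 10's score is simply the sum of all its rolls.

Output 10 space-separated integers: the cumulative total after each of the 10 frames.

Frame 1: STRIKE. 10 + next two rolls (2+8) = 20. Cumulative: 20
Frame 2: SPARE (2+8=10). 10 + next roll (7) = 17. Cumulative: 37
Frame 3: SPARE (7+3=10). 10 + next roll (9) = 19. Cumulative: 56
Frame 4: OPEN (9+0=9). Cumulative: 65
Frame 5: OPEN (7+0=7). Cumulative: 72
Frame 6: SPARE (4+6=10). 10 + next roll (10) = 20. Cumulative: 92
Frame 7: STRIKE. 10 + next two rolls (6+4) = 20. Cumulative: 112
Frame 8: SPARE (6+4=10). 10 + next roll (10) = 20. Cumulative: 132
Frame 9: STRIKE. 10 + next two rolls (6+3) = 19. Cumulative: 151
Frame 10: OPEN. Sum of all frame-10 rolls (6+3) = 9. Cumulative: 160

Answer: 20 37 56 65 72 92 112 132 151 160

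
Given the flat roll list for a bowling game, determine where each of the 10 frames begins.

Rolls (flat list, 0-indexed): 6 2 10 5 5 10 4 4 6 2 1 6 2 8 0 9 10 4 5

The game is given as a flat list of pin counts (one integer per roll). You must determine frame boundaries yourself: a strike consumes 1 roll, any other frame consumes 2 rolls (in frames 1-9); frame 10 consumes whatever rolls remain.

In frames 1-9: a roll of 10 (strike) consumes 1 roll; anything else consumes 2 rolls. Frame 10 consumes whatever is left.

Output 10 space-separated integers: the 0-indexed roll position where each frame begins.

Answer: 0 2 3 5 6 8 10 12 14 16

Derivation:
Frame 1 starts at roll index 0: rolls=6,2 (sum=8), consumes 2 rolls
Frame 2 starts at roll index 2: roll=10 (strike), consumes 1 roll
Frame 3 starts at roll index 3: rolls=5,5 (sum=10), consumes 2 rolls
Frame 4 starts at roll index 5: roll=10 (strike), consumes 1 roll
Frame 5 starts at roll index 6: rolls=4,4 (sum=8), consumes 2 rolls
Frame 6 starts at roll index 8: rolls=6,2 (sum=8), consumes 2 rolls
Frame 7 starts at roll index 10: rolls=1,6 (sum=7), consumes 2 rolls
Frame 8 starts at roll index 12: rolls=2,8 (sum=10), consumes 2 rolls
Frame 9 starts at roll index 14: rolls=0,9 (sum=9), consumes 2 rolls
Frame 10 starts at roll index 16: 3 remaining rolls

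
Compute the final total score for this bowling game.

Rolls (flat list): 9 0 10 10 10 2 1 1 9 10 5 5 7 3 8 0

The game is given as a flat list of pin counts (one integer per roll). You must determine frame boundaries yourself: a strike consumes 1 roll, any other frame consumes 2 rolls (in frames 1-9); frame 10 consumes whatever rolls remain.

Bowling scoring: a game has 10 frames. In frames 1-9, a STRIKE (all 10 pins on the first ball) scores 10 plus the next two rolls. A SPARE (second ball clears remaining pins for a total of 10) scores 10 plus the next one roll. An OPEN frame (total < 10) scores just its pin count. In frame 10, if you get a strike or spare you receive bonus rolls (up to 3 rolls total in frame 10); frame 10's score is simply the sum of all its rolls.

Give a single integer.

Answer: 160

Derivation:
Frame 1: OPEN (9+0=9). Cumulative: 9
Frame 2: STRIKE. 10 + next two rolls (10+10) = 30. Cumulative: 39
Frame 3: STRIKE. 10 + next two rolls (10+2) = 22. Cumulative: 61
Frame 4: STRIKE. 10 + next two rolls (2+1) = 13. Cumulative: 74
Frame 5: OPEN (2+1=3). Cumulative: 77
Frame 6: SPARE (1+9=10). 10 + next roll (10) = 20. Cumulative: 97
Frame 7: STRIKE. 10 + next two rolls (5+5) = 20. Cumulative: 117
Frame 8: SPARE (5+5=10). 10 + next roll (7) = 17. Cumulative: 134
Frame 9: SPARE (7+3=10). 10 + next roll (8) = 18. Cumulative: 152
Frame 10: OPEN. Sum of all frame-10 rolls (8+0) = 8. Cumulative: 160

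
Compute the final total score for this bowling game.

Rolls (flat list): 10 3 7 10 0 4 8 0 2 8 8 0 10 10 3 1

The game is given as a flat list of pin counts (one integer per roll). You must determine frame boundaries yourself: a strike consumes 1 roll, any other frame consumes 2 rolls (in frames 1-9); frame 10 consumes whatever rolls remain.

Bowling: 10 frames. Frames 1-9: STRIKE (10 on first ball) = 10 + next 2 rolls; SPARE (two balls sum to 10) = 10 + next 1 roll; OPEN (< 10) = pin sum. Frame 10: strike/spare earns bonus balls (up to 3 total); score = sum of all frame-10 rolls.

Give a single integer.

Frame 1: STRIKE. 10 + next two rolls (3+7) = 20. Cumulative: 20
Frame 2: SPARE (3+7=10). 10 + next roll (10) = 20. Cumulative: 40
Frame 3: STRIKE. 10 + next two rolls (0+4) = 14. Cumulative: 54
Frame 4: OPEN (0+4=4). Cumulative: 58
Frame 5: OPEN (8+0=8). Cumulative: 66
Frame 6: SPARE (2+8=10). 10 + next roll (8) = 18. Cumulative: 84
Frame 7: OPEN (8+0=8). Cumulative: 92
Frame 8: STRIKE. 10 + next two rolls (10+3) = 23. Cumulative: 115
Frame 9: STRIKE. 10 + next two rolls (3+1) = 14. Cumulative: 129
Frame 10: OPEN. Sum of all frame-10 rolls (3+1) = 4. Cumulative: 133

Answer: 133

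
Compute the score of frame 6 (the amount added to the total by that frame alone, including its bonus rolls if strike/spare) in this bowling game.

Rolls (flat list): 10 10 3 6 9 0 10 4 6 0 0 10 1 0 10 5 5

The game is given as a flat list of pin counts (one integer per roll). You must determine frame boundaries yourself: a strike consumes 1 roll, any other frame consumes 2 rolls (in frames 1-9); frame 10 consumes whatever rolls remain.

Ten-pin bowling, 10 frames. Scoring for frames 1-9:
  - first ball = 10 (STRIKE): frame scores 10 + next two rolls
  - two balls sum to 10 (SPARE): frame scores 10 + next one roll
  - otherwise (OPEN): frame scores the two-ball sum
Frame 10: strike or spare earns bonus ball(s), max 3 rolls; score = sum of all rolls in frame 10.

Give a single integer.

Frame 1: STRIKE. 10 + next two rolls (10+3) = 23. Cumulative: 23
Frame 2: STRIKE. 10 + next two rolls (3+6) = 19. Cumulative: 42
Frame 3: OPEN (3+6=9). Cumulative: 51
Frame 4: OPEN (9+0=9). Cumulative: 60
Frame 5: STRIKE. 10 + next two rolls (4+6) = 20. Cumulative: 80
Frame 6: SPARE (4+6=10). 10 + next roll (0) = 10. Cumulative: 90
Frame 7: OPEN (0+0=0). Cumulative: 90
Frame 8: STRIKE. 10 + next two rolls (1+0) = 11. Cumulative: 101

Answer: 10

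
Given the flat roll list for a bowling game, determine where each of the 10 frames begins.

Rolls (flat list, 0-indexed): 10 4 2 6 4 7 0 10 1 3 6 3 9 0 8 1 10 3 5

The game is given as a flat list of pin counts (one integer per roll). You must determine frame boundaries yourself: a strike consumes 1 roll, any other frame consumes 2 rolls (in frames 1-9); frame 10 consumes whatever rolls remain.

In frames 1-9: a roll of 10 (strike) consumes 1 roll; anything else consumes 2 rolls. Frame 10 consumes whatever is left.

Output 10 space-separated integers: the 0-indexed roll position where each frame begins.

Answer: 0 1 3 5 7 8 10 12 14 16

Derivation:
Frame 1 starts at roll index 0: roll=10 (strike), consumes 1 roll
Frame 2 starts at roll index 1: rolls=4,2 (sum=6), consumes 2 rolls
Frame 3 starts at roll index 3: rolls=6,4 (sum=10), consumes 2 rolls
Frame 4 starts at roll index 5: rolls=7,0 (sum=7), consumes 2 rolls
Frame 5 starts at roll index 7: roll=10 (strike), consumes 1 roll
Frame 6 starts at roll index 8: rolls=1,3 (sum=4), consumes 2 rolls
Frame 7 starts at roll index 10: rolls=6,3 (sum=9), consumes 2 rolls
Frame 8 starts at roll index 12: rolls=9,0 (sum=9), consumes 2 rolls
Frame 9 starts at roll index 14: rolls=8,1 (sum=9), consumes 2 rolls
Frame 10 starts at roll index 16: 3 remaining rolls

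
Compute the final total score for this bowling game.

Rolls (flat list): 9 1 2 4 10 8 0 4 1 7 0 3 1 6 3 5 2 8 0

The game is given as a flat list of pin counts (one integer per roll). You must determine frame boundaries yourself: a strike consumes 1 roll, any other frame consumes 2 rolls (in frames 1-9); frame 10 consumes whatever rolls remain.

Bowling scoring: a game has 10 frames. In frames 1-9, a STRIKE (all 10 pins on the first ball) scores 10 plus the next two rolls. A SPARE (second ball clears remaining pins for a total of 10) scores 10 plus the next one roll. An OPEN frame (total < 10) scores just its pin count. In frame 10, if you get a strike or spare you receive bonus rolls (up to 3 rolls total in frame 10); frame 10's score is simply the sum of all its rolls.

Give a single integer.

Answer: 84

Derivation:
Frame 1: SPARE (9+1=10). 10 + next roll (2) = 12. Cumulative: 12
Frame 2: OPEN (2+4=6). Cumulative: 18
Frame 3: STRIKE. 10 + next two rolls (8+0) = 18. Cumulative: 36
Frame 4: OPEN (8+0=8). Cumulative: 44
Frame 5: OPEN (4+1=5). Cumulative: 49
Frame 6: OPEN (7+0=7). Cumulative: 56
Frame 7: OPEN (3+1=4). Cumulative: 60
Frame 8: OPEN (6+3=9). Cumulative: 69
Frame 9: OPEN (5+2=7). Cumulative: 76
Frame 10: OPEN. Sum of all frame-10 rolls (8+0) = 8. Cumulative: 84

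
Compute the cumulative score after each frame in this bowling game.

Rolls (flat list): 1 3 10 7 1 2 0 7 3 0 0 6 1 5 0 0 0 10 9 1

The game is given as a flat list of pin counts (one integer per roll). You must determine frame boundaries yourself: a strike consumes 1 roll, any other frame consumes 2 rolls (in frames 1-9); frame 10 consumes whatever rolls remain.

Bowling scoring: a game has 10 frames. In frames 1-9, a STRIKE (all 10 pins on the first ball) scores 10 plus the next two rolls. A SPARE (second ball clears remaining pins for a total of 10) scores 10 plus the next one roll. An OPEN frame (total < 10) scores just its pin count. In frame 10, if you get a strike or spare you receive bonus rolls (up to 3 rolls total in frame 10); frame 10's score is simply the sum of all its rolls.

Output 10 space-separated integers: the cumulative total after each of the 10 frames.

Answer: 4 22 30 32 42 42 49 54 54 74

Derivation:
Frame 1: OPEN (1+3=4). Cumulative: 4
Frame 2: STRIKE. 10 + next two rolls (7+1) = 18. Cumulative: 22
Frame 3: OPEN (7+1=8). Cumulative: 30
Frame 4: OPEN (2+0=2). Cumulative: 32
Frame 5: SPARE (7+3=10). 10 + next roll (0) = 10. Cumulative: 42
Frame 6: OPEN (0+0=0). Cumulative: 42
Frame 7: OPEN (6+1=7). Cumulative: 49
Frame 8: OPEN (5+0=5). Cumulative: 54
Frame 9: OPEN (0+0=0). Cumulative: 54
Frame 10: STRIKE. Sum of all frame-10 rolls (10+9+1) = 20. Cumulative: 74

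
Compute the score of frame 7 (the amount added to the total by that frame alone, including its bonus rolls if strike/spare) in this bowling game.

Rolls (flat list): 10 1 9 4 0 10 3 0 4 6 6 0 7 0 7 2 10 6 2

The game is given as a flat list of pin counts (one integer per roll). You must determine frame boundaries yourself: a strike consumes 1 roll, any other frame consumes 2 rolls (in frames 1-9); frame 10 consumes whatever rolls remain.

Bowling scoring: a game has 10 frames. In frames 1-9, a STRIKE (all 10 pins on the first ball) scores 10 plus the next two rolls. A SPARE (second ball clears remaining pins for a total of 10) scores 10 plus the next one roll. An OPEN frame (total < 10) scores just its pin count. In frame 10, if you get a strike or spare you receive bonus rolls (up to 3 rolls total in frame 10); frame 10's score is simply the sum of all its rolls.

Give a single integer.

Frame 1: STRIKE. 10 + next two rolls (1+9) = 20. Cumulative: 20
Frame 2: SPARE (1+9=10). 10 + next roll (4) = 14. Cumulative: 34
Frame 3: OPEN (4+0=4). Cumulative: 38
Frame 4: STRIKE. 10 + next two rolls (3+0) = 13. Cumulative: 51
Frame 5: OPEN (3+0=3). Cumulative: 54
Frame 6: SPARE (4+6=10). 10 + next roll (6) = 16. Cumulative: 70
Frame 7: OPEN (6+0=6). Cumulative: 76
Frame 8: OPEN (7+0=7). Cumulative: 83
Frame 9: OPEN (7+2=9). Cumulative: 92

Answer: 6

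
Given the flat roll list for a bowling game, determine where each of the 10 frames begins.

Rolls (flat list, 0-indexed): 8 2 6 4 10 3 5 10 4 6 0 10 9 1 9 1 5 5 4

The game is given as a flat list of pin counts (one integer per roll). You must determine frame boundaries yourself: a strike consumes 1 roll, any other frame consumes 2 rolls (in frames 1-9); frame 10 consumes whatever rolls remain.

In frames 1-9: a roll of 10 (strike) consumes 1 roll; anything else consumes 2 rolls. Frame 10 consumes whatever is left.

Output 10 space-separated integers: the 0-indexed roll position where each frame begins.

Frame 1 starts at roll index 0: rolls=8,2 (sum=10), consumes 2 rolls
Frame 2 starts at roll index 2: rolls=6,4 (sum=10), consumes 2 rolls
Frame 3 starts at roll index 4: roll=10 (strike), consumes 1 roll
Frame 4 starts at roll index 5: rolls=3,5 (sum=8), consumes 2 rolls
Frame 5 starts at roll index 7: roll=10 (strike), consumes 1 roll
Frame 6 starts at roll index 8: rolls=4,6 (sum=10), consumes 2 rolls
Frame 7 starts at roll index 10: rolls=0,10 (sum=10), consumes 2 rolls
Frame 8 starts at roll index 12: rolls=9,1 (sum=10), consumes 2 rolls
Frame 9 starts at roll index 14: rolls=9,1 (sum=10), consumes 2 rolls
Frame 10 starts at roll index 16: 3 remaining rolls

Answer: 0 2 4 5 7 8 10 12 14 16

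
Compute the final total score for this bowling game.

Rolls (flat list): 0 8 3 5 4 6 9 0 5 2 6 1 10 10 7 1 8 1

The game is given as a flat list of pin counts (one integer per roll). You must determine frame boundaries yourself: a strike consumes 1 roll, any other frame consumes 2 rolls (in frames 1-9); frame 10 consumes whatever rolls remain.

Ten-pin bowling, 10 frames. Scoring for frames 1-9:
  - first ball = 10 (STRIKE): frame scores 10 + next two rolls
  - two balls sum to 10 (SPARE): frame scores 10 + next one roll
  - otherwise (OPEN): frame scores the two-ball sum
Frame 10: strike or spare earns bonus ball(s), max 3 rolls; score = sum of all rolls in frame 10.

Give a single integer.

Answer: 120

Derivation:
Frame 1: OPEN (0+8=8). Cumulative: 8
Frame 2: OPEN (3+5=8). Cumulative: 16
Frame 3: SPARE (4+6=10). 10 + next roll (9) = 19. Cumulative: 35
Frame 4: OPEN (9+0=9). Cumulative: 44
Frame 5: OPEN (5+2=7). Cumulative: 51
Frame 6: OPEN (6+1=7). Cumulative: 58
Frame 7: STRIKE. 10 + next two rolls (10+7) = 27. Cumulative: 85
Frame 8: STRIKE. 10 + next two rolls (7+1) = 18. Cumulative: 103
Frame 9: OPEN (7+1=8). Cumulative: 111
Frame 10: OPEN. Sum of all frame-10 rolls (8+1) = 9. Cumulative: 120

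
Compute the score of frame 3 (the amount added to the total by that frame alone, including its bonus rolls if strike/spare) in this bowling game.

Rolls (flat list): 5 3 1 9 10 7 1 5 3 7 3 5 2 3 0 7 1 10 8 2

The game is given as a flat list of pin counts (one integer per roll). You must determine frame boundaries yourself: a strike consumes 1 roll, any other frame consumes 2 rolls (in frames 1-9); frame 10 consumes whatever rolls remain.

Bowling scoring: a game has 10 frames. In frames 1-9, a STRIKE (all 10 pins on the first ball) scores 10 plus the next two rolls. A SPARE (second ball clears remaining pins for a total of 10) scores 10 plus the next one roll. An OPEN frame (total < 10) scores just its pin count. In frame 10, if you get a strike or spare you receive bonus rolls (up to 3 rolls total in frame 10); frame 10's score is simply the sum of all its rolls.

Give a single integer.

Answer: 18

Derivation:
Frame 1: OPEN (5+3=8). Cumulative: 8
Frame 2: SPARE (1+9=10). 10 + next roll (10) = 20. Cumulative: 28
Frame 3: STRIKE. 10 + next two rolls (7+1) = 18. Cumulative: 46
Frame 4: OPEN (7+1=8). Cumulative: 54
Frame 5: OPEN (5+3=8). Cumulative: 62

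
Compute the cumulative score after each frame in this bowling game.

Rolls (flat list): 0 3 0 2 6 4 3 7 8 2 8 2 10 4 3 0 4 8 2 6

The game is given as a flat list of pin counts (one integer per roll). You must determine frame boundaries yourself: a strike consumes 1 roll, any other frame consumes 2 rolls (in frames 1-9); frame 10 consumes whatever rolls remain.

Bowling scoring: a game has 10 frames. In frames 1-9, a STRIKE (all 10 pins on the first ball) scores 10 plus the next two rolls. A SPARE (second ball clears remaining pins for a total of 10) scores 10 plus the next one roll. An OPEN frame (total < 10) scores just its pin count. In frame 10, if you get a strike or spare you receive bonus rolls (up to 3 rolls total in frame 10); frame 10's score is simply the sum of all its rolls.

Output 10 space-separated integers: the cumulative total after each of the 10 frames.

Frame 1: OPEN (0+3=3). Cumulative: 3
Frame 2: OPEN (0+2=2). Cumulative: 5
Frame 3: SPARE (6+4=10). 10 + next roll (3) = 13. Cumulative: 18
Frame 4: SPARE (3+7=10). 10 + next roll (8) = 18. Cumulative: 36
Frame 5: SPARE (8+2=10). 10 + next roll (8) = 18. Cumulative: 54
Frame 6: SPARE (8+2=10). 10 + next roll (10) = 20. Cumulative: 74
Frame 7: STRIKE. 10 + next two rolls (4+3) = 17. Cumulative: 91
Frame 8: OPEN (4+3=7). Cumulative: 98
Frame 9: OPEN (0+4=4). Cumulative: 102
Frame 10: SPARE. Sum of all frame-10 rolls (8+2+6) = 16. Cumulative: 118

Answer: 3 5 18 36 54 74 91 98 102 118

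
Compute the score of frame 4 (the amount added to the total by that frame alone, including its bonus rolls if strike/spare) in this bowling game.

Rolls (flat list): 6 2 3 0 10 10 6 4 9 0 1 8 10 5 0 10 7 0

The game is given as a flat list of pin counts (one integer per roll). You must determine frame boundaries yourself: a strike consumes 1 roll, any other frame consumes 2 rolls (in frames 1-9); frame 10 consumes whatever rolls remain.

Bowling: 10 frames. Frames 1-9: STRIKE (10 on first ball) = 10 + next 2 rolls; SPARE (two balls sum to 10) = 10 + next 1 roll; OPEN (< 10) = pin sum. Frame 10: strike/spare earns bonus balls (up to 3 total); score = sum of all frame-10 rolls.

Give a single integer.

Frame 1: OPEN (6+2=8). Cumulative: 8
Frame 2: OPEN (3+0=3). Cumulative: 11
Frame 3: STRIKE. 10 + next two rolls (10+6) = 26. Cumulative: 37
Frame 4: STRIKE. 10 + next two rolls (6+4) = 20. Cumulative: 57
Frame 5: SPARE (6+4=10). 10 + next roll (9) = 19. Cumulative: 76
Frame 6: OPEN (9+0=9). Cumulative: 85

Answer: 20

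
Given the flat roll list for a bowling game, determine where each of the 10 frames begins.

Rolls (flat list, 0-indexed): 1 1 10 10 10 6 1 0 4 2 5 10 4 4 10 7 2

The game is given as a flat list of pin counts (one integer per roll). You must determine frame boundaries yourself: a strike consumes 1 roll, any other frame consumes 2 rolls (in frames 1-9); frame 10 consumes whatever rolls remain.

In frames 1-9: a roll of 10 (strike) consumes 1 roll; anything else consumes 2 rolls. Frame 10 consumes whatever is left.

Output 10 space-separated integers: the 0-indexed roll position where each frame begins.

Answer: 0 2 3 4 5 7 9 11 12 14

Derivation:
Frame 1 starts at roll index 0: rolls=1,1 (sum=2), consumes 2 rolls
Frame 2 starts at roll index 2: roll=10 (strike), consumes 1 roll
Frame 3 starts at roll index 3: roll=10 (strike), consumes 1 roll
Frame 4 starts at roll index 4: roll=10 (strike), consumes 1 roll
Frame 5 starts at roll index 5: rolls=6,1 (sum=7), consumes 2 rolls
Frame 6 starts at roll index 7: rolls=0,4 (sum=4), consumes 2 rolls
Frame 7 starts at roll index 9: rolls=2,5 (sum=7), consumes 2 rolls
Frame 8 starts at roll index 11: roll=10 (strike), consumes 1 roll
Frame 9 starts at roll index 12: rolls=4,4 (sum=8), consumes 2 rolls
Frame 10 starts at roll index 14: 3 remaining rolls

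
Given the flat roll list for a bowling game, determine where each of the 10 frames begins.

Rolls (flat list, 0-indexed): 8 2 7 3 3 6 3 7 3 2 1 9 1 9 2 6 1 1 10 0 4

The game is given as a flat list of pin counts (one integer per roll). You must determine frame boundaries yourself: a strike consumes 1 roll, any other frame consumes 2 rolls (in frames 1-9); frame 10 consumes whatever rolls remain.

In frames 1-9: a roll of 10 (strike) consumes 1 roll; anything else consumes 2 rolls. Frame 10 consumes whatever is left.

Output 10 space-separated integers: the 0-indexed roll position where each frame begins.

Frame 1 starts at roll index 0: rolls=8,2 (sum=10), consumes 2 rolls
Frame 2 starts at roll index 2: rolls=7,3 (sum=10), consumes 2 rolls
Frame 3 starts at roll index 4: rolls=3,6 (sum=9), consumes 2 rolls
Frame 4 starts at roll index 6: rolls=3,7 (sum=10), consumes 2 rolls
Frame 5 starts at roll index 8: rolls=3,2 (sum=5), consumes 2 rolls
Frame 6 starts at roll index 10: rolls=1,9 (sum=10), consumes 2 rolls
Frame 7 starts at roll index 12: rolls=1,9 (sum=10), consumes 2 rolls
Frame 8 starts at roll index 14: rolls=2,6 (sum=8), consumes 2 rolls
Frame 9 starts at roll index 16: rolls=1,1 (sum=2), consumes 2 rolls
Frame 10 starts at roll index 18: 3 remaining rolls

Answer: 0 2 4 6 8 10 12 14 16 18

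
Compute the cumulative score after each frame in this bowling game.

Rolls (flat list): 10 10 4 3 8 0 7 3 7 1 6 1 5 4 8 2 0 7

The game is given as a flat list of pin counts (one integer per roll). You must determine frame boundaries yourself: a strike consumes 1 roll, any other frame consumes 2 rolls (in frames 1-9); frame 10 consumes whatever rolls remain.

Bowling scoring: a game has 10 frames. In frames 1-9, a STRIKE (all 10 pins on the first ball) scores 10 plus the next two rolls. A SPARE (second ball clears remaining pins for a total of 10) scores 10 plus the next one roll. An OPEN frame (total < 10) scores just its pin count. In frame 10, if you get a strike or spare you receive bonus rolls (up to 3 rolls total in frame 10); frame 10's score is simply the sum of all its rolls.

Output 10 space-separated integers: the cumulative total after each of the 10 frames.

Answer: 24 41 48 56 73 81 88 97 107 114

Derivation:
Frame 1: STRIKE. 10 + next two rolls (10+4) = 24. Cumulative: 24
Frame 2: STRIKE. 10 + next two rolls (4+3) = 17. Cumulative: 41
Frame 3: OPEN (4+3=7). Cumulative: 48
Frame 4: OPEN (8+0=8). Cumulative: 56
Frame 5: SPARE (7+3=10). 10 + next roll (7) = 17. Cumulative: 73
Frame 6: OPEN (7+1=8). Cumulative: 81
Frame 7: OPEN (6+1=7). Cumulative: 88
Frame 8: OPEN (5+4=9). Cumulative: 97
Frame 9: SPARE (8+2=10). 10 + next roll (0) = 10. Cumulative: 107
Frame 10: OPEN. Sum of all frame-10 rolls (0+7) = 7. Cumulative: 114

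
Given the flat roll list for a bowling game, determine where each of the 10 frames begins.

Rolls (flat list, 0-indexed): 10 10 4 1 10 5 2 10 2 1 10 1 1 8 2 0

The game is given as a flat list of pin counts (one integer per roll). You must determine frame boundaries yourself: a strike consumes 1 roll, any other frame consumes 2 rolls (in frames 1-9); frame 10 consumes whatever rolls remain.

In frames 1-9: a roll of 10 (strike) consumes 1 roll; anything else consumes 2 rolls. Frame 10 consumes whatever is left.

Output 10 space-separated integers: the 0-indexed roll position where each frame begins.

Answer: 0 1 2 4 5 7 8 10 11 13

Derivation:
Frame 1 starts at roll index 0: roll=10 (strike), consumes 1 roll
Frame 2 starts at roll index 1: roll=10 (strike), consumes 1 roll
Frame 3 starts at roll index 2: rolls=4,1 (sum=5), consumes 2 rolls
Frame 4 starts at roll index 4: roll=10 (strike), consumes 1 roll
Frame 5 starts at roll index 5: rolls=5,2 (sum=7), consumes 2 rolls
Frame 6 starts at roll index 7: roll=10 (strike), consumes 1 roll
Frame 7 starts at roll index 8: rolls=2,1 (sum=3), consumes 2 rolls
Frame 8 starts at roll index 10: roll=10 (strike), consumes 1 roll
Frame 9 starts at roll index 11: rolls=1,1 (sum=2), consumes 2 rolls
Frame 10 starts at roll index 13: 3 remaining rolls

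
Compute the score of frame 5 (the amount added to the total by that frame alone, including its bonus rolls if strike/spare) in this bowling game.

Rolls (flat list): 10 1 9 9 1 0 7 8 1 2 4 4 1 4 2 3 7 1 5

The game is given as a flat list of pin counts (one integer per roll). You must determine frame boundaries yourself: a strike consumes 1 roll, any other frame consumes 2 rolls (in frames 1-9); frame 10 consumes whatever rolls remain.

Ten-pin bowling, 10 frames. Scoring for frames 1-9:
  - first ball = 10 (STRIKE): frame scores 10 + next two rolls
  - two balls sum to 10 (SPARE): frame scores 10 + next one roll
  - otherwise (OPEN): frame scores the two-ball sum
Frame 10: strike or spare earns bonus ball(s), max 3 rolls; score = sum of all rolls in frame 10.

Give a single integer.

Frame 1: STRIKE. 10 + next two rolls (1+9) = 20. Cumulative: 20
Frame 2: SPARE (1+9=10). 10 + next roll (9) = 19. Cumulative: 39
Frame 3: SPARE (9+1=10). 10 + next roll (0) = 10. Cumulative: 49
Frame 4: OPEN (0+7=7). Cumulative: 56
Frame 5: OPEN (8+1=9). Cumulative: 65
Frame 6: OPEN (2+4=6). Cumulative: 71
Frame 7: OPEN (4+1=5). Cumulative: 76

Answer: 9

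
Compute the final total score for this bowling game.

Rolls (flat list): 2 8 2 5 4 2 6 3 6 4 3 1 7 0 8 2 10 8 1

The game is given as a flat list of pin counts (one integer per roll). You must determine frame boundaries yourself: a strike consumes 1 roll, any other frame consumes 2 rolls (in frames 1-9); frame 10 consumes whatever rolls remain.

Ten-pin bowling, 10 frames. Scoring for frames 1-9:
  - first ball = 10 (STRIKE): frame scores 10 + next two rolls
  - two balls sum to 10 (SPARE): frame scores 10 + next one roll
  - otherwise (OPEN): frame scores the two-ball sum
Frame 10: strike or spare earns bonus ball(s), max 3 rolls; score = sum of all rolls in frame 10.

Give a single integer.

Frame 1: SPARE (2+8=10). 10 + next roll (2) = 12. Cumulative: 12
Frame 2: OPEN (2+5=7). Cumulative: 19
Frame 3: OPEN (4+2=6). Cumulative: 25
Frame 4: OPEN (6+3=9). Cumulative: 34
Frame 5: SPARE (6+4=10). 10 + next roll (3) = 13. Cumulative: 47
Frame 6: OPEN (3+1=4). Cumulative: 51
Frame 7: OPEN (7+0=7). Cumulative: 58
Frame 8: SPARE (8+2=10). 10 + next roll (10) = 20. Cumulative: 78
Frame 9: STRIKE. 10 + next two rolls (8+1) = 19. Cumulative: 97
Frame 10: OPEN. Sum of all frame-10 rolls (8+1) = 9. Cumulative: 106

Answer: 106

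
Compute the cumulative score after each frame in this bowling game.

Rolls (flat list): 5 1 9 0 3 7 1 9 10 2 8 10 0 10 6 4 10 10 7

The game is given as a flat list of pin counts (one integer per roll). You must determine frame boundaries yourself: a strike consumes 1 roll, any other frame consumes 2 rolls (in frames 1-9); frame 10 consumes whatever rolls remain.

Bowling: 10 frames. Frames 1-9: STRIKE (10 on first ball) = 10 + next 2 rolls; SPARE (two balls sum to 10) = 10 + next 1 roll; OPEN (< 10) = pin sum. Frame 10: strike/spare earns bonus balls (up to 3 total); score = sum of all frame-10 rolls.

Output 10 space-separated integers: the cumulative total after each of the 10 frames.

Answer: 6 15 26 46 66 86 106 122 142 169

Derivation:
Frame 1: OPEN (5+1=6). Cumulative: 6
Frame 2: OPEN (9+0=9). Cumulative: 15
Frame 3: SPARE (3+7=10). 10 + next roll (1) = 11. Cumulative: 26
Frame 4: SPARE (1+9=10). 10 + next roll (10) = 20. Cumulative: 46
Frame 5: STRIKE. 10 + next two rolls (2+8) = 20. Cumulative: 66
Frame 6: SPARE (2+8=10). 10 + next roll (10) = 20. Cumulative: 86
Frame 7: STRIKE. 10 + next two rolls (0+10) = 20. Cumulative: 106
Frame 8: SPARE (0+10=10). 10 + next roll (6) = 16. Cumulative: 122
Frame 9: SPARE (6+4=10). 10 + next roll (10) = 20. Cumulative: 142
Frame 10: STRIKE. Sum of all frame-10 rolls (10+10+7) = 27. Cumulative: 169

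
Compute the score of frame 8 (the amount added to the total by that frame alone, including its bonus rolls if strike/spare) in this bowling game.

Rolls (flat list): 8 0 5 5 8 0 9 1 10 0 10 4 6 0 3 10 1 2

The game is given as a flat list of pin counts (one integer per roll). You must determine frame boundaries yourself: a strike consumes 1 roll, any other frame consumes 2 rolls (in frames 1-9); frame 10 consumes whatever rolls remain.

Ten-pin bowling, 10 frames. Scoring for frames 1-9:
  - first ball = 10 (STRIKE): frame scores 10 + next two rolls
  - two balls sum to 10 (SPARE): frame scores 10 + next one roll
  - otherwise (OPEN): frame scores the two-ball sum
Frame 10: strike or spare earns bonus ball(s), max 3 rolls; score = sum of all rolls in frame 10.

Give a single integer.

Frame 1: OPEN (8+0=8). Cumulative: 8
Frame 2: SPARE (5+5=10). 10 + next roll (8) = 18. Cumulative: 26
Frame 3: OPEN (8+0=8). Cumulative: 34
Frame 4: SPARE (9+1=10). 10 + next roll (10) = 20. Cumulative: 54
Frame 5: STRIKE. 10 + next two rolls (0+10) = 20. Cumulative: 74
Frame 6: SPARE (0+10=10). 10 + next roll (4) = 14. Cumulative: 88
Frame 7: SPARE (4+6=10). 10 + next roll (0) = 10. Cumulative: 98
Frame 8: OPEN (0+3=3). Cumulative: 101
Frame 9: STRIKE. 10 + next two rolls (1+2) = 13. Cumulative: 114
Frame 10: OPEN. Sum of all frame-10 rolls (1+2) = 3. Cumulative: 117

Answer: 3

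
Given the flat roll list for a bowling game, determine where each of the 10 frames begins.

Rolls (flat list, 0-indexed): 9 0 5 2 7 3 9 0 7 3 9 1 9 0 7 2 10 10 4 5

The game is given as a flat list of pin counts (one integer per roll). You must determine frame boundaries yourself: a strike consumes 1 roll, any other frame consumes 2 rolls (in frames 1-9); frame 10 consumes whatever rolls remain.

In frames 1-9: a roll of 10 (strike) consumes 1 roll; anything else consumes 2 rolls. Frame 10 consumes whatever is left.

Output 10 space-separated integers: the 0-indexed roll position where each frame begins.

Frame 1 starts at roll index 0: rolls=9,0 (sum=9), consumes 2 rolls
Frame 2 starts at roll index 2: rolls=5,2 (sum=7), consumes 2 rolls
Frame 3 starts at roll index 4: rolls=7,3 (sum=10), consumes 2 rolls
Frame 4 starts at roll index 6: rolls=9,0 (sum=9), consumes 2 rolls
Frame 5 starts at roll index 8: rolls=7,3 (sum=10), consumes 2 rolls
Frame 6 starts at roll index 10: rolls=9,1 (sum=10), consumes 2 rolls
Frame 7 starts at roll index 12: rolls=9,0 (sum=9), consumes 2 rolls
Frame 8 starts at roll index 14: rolls=7,2 (sum=9), consumes 2 rolls
Frame 9 starts at roll index 16: roll=10 (strike), consumes 1 roll
Frame 10 starts at roll index 17: 3 remaining rolls

Answer: 0 2 4 6 8 10 12 14 16 17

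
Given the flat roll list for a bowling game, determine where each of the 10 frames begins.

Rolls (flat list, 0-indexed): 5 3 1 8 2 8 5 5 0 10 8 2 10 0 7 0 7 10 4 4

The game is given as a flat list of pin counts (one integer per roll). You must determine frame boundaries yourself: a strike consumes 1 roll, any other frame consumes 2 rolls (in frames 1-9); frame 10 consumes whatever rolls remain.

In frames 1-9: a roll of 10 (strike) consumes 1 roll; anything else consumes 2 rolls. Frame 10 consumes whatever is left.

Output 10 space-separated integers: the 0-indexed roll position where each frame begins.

Answer: 0 2 4 6 8 10 12 13 15 17

Derivation:
Frame 1 starts at roll index 0: rolls=5,3 (sum=8), consumes 2 rolls
Frame 2 starts at roll index 2: rolls=1,8 (sum=9), consumes 2 rolls
Frame 3 starts at roll index 4: rolls=2,8 (sum=10), consumes 2 rolls
Frame 4 starts at roll index 6: rolls=5,5 (sum=10), consumes 2 rolls
Frame 5 starts at roll index 8: rolls=0,10 (sum=10), consumes 2 rolls
Frame 6 starts at roll index 10: rolls=8,2 (sum=10), consumes 2 rolls
Frame 7 starts at roll index 12: roll=10 (strike), consumes 1 roll
Frame 8 starts at roll index 13: rolls=0,7 (sum=7), consumes 2 rolls
Frame 9 starts at roll index 15: rolls=0,7 (sum=7), consumes 2 rolls
Frame 10 starts at roll index 17: 3 remaining rolls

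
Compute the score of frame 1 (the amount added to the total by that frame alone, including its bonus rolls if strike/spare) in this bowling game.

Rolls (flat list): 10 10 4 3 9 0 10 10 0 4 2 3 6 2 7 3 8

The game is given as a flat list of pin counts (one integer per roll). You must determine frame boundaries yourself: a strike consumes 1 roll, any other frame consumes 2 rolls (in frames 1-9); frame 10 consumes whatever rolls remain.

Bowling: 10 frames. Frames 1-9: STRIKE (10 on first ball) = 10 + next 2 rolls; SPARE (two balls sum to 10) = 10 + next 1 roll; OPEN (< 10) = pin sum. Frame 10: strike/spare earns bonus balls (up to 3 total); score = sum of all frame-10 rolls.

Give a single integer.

Frame 1: STRIKE. 10 + next two rolls (10+4) = 24. Cumulative: 24
Frame 2: STRIKE. 10 + next two rolls (4+3) = 17. Cumulative: 41
Frame 3: OPEN (4+3=7). Cumulative: 48

Answer: 24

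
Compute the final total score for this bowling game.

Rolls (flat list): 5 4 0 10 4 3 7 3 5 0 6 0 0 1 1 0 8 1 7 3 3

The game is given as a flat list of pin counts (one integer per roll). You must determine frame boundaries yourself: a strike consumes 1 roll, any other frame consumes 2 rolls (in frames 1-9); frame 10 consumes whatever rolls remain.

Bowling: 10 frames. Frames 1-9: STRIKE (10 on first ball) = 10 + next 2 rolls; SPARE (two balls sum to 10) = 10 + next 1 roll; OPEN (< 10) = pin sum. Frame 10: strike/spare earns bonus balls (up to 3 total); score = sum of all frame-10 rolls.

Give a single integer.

Answer: 80

Derivation:
Frame 1: OPEN (5+4=9). Cumulative: 9
Frame 2: SPARE (0+10=10). 10 + next roll (4) = 14. Cumulative: 23
Frame 3: OPEN (4+3=7). Cumulative: 30
Frame 4: SPARE (7+3=10). 10 + next roll (5) = 15. Cumulative: 45
Frame 5: OPEN (5+0=5). Cumulative: 50
Frame 6: OPEN (6+0=6). Cumulative: 56
Frame 7: OPEN (0+1=1). Cumulative: 57
Frame 8: OPEN (1+0=1). Cumulative: 58
Frame 9: OPEN (8+1=9). Cumulative: 67
Frame 10: SPARE. Sum of all frame-10 rolls (7+3+3) = 13. Cumulative: 80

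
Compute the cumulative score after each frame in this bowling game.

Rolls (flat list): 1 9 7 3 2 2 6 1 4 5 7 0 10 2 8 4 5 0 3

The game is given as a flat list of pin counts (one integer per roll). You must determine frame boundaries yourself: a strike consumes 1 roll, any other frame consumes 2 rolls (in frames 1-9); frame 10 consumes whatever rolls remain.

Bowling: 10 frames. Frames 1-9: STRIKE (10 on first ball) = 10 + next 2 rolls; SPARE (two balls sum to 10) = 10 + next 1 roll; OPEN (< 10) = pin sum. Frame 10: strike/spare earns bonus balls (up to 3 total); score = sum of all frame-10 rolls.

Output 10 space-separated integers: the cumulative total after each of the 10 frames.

Answer: 17 29 33 40 49 56 76 90 99 102

Derivation:
Frame 1: SPARE (1+9=10). 10 + next roll (7) = 17. Cumulative: 17
Frame 2: SPARE (7+3=10). 10 + next roll (2) = 12. Cumulative: 29
Frame 3: OPEN (2+2=4). Cumulative: 33
Frame 4: OPEN (6+1=7). Cumulative: 40
Frame 5: OPEN (4+5=9). Cumulative: 49
Frame 6: OPEN (7+0=7). Cumulative: 56
Frame 7: STRIKE. 10 + next two rolls (2+8) = 20. Cumulative: 76
Frame 8: SPARE (2+8=10). 10 + next roll (4) = 14. Cumulative: 90
Frame 9: OPEN (4+5=9). Cumulative: 99
Frame 10: OPEN. Sum of all frame-10 rolls (0+3) = 3. Cumulative: 102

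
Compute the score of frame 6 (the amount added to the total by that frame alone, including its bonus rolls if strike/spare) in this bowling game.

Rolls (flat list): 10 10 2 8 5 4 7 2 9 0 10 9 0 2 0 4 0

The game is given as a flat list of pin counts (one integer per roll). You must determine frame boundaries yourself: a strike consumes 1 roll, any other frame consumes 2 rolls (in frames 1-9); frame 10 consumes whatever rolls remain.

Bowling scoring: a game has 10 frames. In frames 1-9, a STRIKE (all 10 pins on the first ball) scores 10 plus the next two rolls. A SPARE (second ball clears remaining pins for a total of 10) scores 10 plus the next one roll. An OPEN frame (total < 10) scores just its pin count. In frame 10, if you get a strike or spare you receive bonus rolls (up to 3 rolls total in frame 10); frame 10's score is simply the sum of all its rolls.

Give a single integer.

Answer: 9

Derivation:
Frame 1: STRIKE. 10 + next two rolls (10+2) = 22. Cumulative: 22
Frame 2: STRIKE. 10 + next two rolls (2+8) = 20. Cumulative: 42
Frame 3: SPARE (2+8=10). 10 + next roll (5) = 15. Cumulative: 57
Frame 4: OPEN (5+4=9). Cumulative: 66
Frame 5: OPEN (7+2=9). Cumulative: 75
Frame 6: OPEN (9+0=9). Cumulative: 84
Frame 7: STRIKE. 10 + next two rolls (9+0) = 19. Cumulative: 103
Frame 8: OPEN (9+0=9). Cumulative: 112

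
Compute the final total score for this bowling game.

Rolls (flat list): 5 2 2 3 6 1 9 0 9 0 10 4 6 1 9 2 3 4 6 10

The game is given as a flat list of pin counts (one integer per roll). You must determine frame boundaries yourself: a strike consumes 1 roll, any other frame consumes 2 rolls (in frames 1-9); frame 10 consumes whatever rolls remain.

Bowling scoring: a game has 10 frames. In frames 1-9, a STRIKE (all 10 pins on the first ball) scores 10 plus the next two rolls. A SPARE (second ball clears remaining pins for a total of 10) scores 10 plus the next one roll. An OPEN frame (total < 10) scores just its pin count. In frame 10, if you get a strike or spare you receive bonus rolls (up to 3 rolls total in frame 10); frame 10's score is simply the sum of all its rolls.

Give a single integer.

Answer: 105

Derivation:
Frame 1: OPEN (5+2=7). Cumulative: 7
Frame 2: OPEN (2+3=5). Cumulative: 12
Frame 3: OPEN (6+1=7). Cumulative: 19
Frame 4: OPEN (9+0=9). Cumulative: 28
Frame 5: OPEN (9+0=9). Cumulative: 37
Frame 6: STRIKE. 10 + next two rolls (4+6) = 20. Cumulative: 57
Frame 7: SPARE (4+6=10). 10 + next roll (1) = 11. Cumulative: 68
Frame 8: SPARE (1+9=10). 10 + next roll (2) = 12. Cumulative: 80
Frame 9: OPEN (2+3=5). Cumulative: 85
Frame 10: SPARE. Sum of all frame-10 rolls (4+6+10) = 20. Cumulative: 105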